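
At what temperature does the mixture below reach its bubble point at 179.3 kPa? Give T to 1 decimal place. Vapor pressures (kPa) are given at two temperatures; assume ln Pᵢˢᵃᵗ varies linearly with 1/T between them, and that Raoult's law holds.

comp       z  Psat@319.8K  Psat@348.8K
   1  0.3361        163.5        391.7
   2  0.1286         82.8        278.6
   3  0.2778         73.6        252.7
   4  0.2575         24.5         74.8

Bubble-point temperature: ΣzᵢPᵢˢᵃᵗ(T) = P. Interpolate ln Pᵢˢᵃᵗ = aᵢ + bᵢ/T.
  T = 319.8 K: ΣzᵢPᵢˢᵃᵗ = 92.36 kPa
  T = 348.8 K: ΣzᵢPᵢˢᵃᵗ = 256.94 kPa
  T = 334.3 K: ΣzᵢPᵢˢᵃᵗ = 156.94 kPa
  T = 341.6 K: ΣzᵢPᵢˢᵃᵗ = 202.04 kPa
  T = 338.0 K: ΣzᵢPᵢˢᵃᵗ = 178.58 kPa
  T = 339.8 K: ΣzᵢPᵢˢᵃᵗ = 190.00 kPa
Interpolating between 338.0 K and 339.8 K gives T ≈ 338.1 K.

T = 338.1 K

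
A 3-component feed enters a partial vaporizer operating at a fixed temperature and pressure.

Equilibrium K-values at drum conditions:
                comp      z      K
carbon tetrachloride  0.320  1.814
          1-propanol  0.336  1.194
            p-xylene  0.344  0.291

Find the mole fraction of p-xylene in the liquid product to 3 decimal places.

x_p-xylene = 0.403

Material balance + equilibrium reduce to Σ zᵢ(Kᵢ−1)/(1+ψ(Kᵢ−1)) = 0.
Feasibility: ΣzᵢKᵢ = 1.082, Σzᵢ/Kᵢ = 1.640 — both > 1, two phases present.
Newton–Raphson from ψ = 0.5:
  ψ = 0.500: g = -0.1333, g' = -0.533 → ψ = 0.250
  ψ = 0.250: g = -0.0177, g' = -0.413 → ψ = 0.207
  ψ = 0.207: g = -0.0002, g' = -0.404 → ψ = 0.206
Converged at ψ = 0.206.
Compositions from xᵢ = zᵢ/(1+ψ(Kᵢ−1)), yᵢ = Kᵢxᵢ:
  carbon tetrachloride: x = 0.274, y = 0.497
  1-propanol: x = 0.323, y = 0.386
  p-xylene: x = 0.403, y = 0.117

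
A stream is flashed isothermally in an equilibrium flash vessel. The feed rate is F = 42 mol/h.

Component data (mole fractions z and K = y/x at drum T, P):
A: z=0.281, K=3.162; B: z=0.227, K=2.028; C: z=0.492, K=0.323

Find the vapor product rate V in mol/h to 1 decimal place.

V = 18.4 mol/h

Rachford–Rice: g(V/F) = Σ zᵢ(Kᵢ−1)/(1+V/F(Kᵢ−1)) = 0.
Feasibility: ΣzᵢKᵢ = 1.508, Σzᵢ/Kᵢ = 1.724 — both > 1, two phases present.
Iterate (Newton) starting at V/F = 0.53:
  V/F = 0.530: g = -0.0853, g' = -0.934 → V/F = 0.439
  V/F = 0.439: g = -0.0012, g' = -0.916 → V/F = 0.437
Converged at V/F = 0.437.
Then V = V/F·F = 0.4374·42 = 18.4 mol/h and L = F − V = 23.6 mol/h.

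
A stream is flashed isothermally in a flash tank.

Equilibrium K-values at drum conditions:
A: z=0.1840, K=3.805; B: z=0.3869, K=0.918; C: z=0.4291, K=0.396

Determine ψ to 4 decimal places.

ψ = 0.2045

Iterate (Newton) starting at ψ = 0.5:
  ψ = 0.5000: g = -0.18957, g' = -0.5750 → ψ = 0.1703
  ψ = 0.1703: g = 0.02822, g' = -0.8602 → ψ = 0.2031
  ψ = 0.2031: g = 0.00113, g' = -0.7936 → ψ = 0.2045
Converged at ψ = 0.2045.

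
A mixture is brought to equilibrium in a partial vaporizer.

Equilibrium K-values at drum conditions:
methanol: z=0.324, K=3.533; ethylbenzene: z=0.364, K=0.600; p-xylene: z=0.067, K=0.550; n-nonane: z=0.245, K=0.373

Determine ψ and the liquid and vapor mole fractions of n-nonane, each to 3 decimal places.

Let ψ = V/F and solve Σ zᵢ(Kᵢ−1)/(1+ψ(Kᵢ−1)) = 0.
Check two-phase: ΣzᵢKᵢ = 1.491 > 1 and Σzᵢ/Kᵢ = 1.477 > 1, so g(0) = 0.491 > 0 and g(1) = -0.477 < 0.
Newton–Raphson from ψ = 0.4:
  ψ = 0.400: g = -0.0075, g' = -0.787 → ψ = 0.390
  ψ = 0.390: g = 0.0000, g' = -0.796 → ψ = 0.391
Converged at ψ = 0.391.
Compositions from xᵢ = zᵢ/(1+ψ(Kᵢ−1)), yᵢ = Kᵢxᵢ:
  methanol: x = 0.163, y = 0.575
  ethylbenzene: x = 0.431, y = 0.259
  p-xylene: x = 0.081, y = 0.045
  n-nonane: x = 0.324, y = 0.121

ψ = 0.391, x_n-nonane = 0.324, y_n-nonane = 0.121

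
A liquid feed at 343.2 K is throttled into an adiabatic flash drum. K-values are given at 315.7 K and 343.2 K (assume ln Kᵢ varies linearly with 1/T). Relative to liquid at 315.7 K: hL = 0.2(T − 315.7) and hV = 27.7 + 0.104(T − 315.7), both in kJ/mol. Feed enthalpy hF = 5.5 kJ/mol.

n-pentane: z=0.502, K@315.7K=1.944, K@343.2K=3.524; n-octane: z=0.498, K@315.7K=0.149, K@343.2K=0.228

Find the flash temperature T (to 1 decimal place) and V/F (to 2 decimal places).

Adiabatic flash: solve Rachford–Rice at each trial T, then check hF = ψ·hV(T) + (1−ψ)·hL(T).
  T = 315.7 K: K = (1.944, 0.149), RR gives ψ = 0.062, H_out = 1.727 kJ/mol
  T = 343.2 K: K = (3.524, 0.228), RR gives ψ = 0.453, H_out = 16.851 kJ/mol
  T = 329.4 K: K = (2.647, 0.186), RR gives ψ = 0.314, H_out = 11.031 kJ/mol
  T = 322.5 K: K = (2.273, 0.167), RR gives ψ = 0.211, H_out = 7.075 kJ/mol
  T = 319.1 K: K = (2.104, 0.158), RR gives ψ = 0.145, H_out = 4.646 kJ/mol
  T = 320.8 K: K = (2.188, 0.162), RR gives ψ = 0.180, H_out = 5.912 kJ/mol
Linear interpolation between T = 319.1 (H_out = 4.646) and T = 320.8 (H_out = 5.912) on hF = 5.5 gives T ≈ 320.2 K, at which ψ = 0.17.

T = 320.2 K, V/F = 0.17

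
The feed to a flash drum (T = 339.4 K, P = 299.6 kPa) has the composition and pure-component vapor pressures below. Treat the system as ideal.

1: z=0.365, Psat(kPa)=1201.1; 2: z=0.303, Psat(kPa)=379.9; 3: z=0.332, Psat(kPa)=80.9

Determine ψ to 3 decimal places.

Raoult's law: Kᵢ = Pᵢˢᵃᵗ/P = Pᵢˢᵃᵗ/299.6.
  K_1 = 1201.1/299.6 = 4.00901, K_2 = 379.9/299.6 = 1.26802, K_3 = 80.9/299.6 = 0.27003
Newton–Raphson from ψ = 0.5:
  ψ = 0.500: g = 0.1285, g' = -0.983 → ψ = 0.631
  ψ = 0.631: g = -0.0007, g' = -1.017 → ψ = 0.630
Converged at ψ = 0.630.

ψ = 0.630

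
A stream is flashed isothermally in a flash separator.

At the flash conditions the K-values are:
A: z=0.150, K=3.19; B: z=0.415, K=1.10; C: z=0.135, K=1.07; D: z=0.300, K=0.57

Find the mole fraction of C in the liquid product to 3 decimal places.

Material balance + equilibrium reduce to Σ zᵢ(Kᵢ−1)/(1+V/F(Kᵢ−1)) = 0.
g(0) = ΣzᵢKᵢ − 1 = 0.250 and g(1) = 1 − Σzᵢ/Kᵢ = -0.077, so a root lies in (0, 1).
Newton iteration, V/F⁰ = 0.66:
  V/F = 0.660: g = 0.0022, g' = -0.233 → V/F = 0.669
Converged at V/F = 0.669.
Compositions from xᵢ = zᵢ/(1+V/F(Kᵢ−1)), yᵢ = Kᵢxᵢ:
  A: x = 0.061, y = 0.194
  B: x = 0.389, y = 0.428
  C: x = 0.129, y = 0.138
  D: x = 0.421, y = 0.240

x_C = 0.129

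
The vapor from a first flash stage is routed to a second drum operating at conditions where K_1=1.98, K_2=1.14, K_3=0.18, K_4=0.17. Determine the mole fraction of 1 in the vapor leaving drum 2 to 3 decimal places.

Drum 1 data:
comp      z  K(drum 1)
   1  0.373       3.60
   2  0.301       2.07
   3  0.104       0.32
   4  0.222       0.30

Drum 1:
Rachford–Rice: g(ψ₁) = Σ zᵢ(Kᵢ−1)/(1+ψ₁(Kᵢ−1)) = 0.
g(0) = ΣzᵢKᵢ − 1 = 1.066 and g(1) = 1 − Σzᵢ/Kᵢ = -0.314, so a root lies in (0, 1).
Iterate (Newton) starting at ψ₁ = 0.68:
  ψ₁ = 0.680: g = 0.1087, g' = -1.007 → ψ₁ = 0.788
  ψ₁ = 0.788: g = -0.0060, g' = -1.137 → ψ₁ = 0.783
Converged at ψ₁ = 0.783.
Drum-1 compositions:
  1: x = 0.123, y = 0.442
  2: x = 0.164, y = 0.339
  3: x = 0.222, y = 0.071
  4: x = 0.491, y = 0.147
Drum-2 feed = drum-1 vapor: z₂ = (0.4425, 0.3391, 0.0711, 0.1473).
Drum 2:
Newton–Raphson from ψ₂ = 0.55:
  ψ₂ = 0.550: g = -0.0054, g' = -0.687 → ψ₂ = 0.542
Converged at ψ₂ = 0.542.
  1: x = 0.289, y = 0.572
  2: x = 0.315, y = 0.359
  3: x = 0.128, y = 0.023
  4: x = 0.268, y = 0.046

y_1 (drum 2) = 0.572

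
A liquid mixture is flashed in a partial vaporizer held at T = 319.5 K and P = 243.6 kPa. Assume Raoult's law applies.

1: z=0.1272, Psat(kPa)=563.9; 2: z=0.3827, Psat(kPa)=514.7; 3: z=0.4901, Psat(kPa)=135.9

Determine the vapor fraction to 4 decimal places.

ψ = 0.7309

Raoult's law: Kᵢ = Pᵢˢᵃᵗ/P = Pᵢˢᵃᵗ/243.6.
  K_1 = 563.9/243.6 = 2.314860, K_2 = 514.7/243.6 = 2.112890, K_3 = 135.9/243.6 = 0.557882
Newton–Raphson from ψ = 0.43:
  ψ = 0.4300: g = 0.12735, g' = -0.4526 → ψ = 0.7114
  ψ = 0.7114: g = 0.00803, g' = -0.4102 → ψ = 0.7310
Converged at ψ = 0.7309.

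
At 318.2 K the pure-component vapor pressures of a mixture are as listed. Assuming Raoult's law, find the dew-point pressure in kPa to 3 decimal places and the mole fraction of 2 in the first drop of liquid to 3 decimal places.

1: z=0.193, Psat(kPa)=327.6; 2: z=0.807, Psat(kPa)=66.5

At the dew point ψ → 1, so Σzᵢ/Kᵢ = 1 with Kᵢ = Pᵢˢᵃᵗ/P ⇒ 1/P = Σzᵢ/Pᵢˢᵃᵗ.
1/P = 0.193/327.6 + 0.807/66.5 = 0.012724 ⇒ P = 78.589 kPa
xᵢ = zᵢP/Pᵢˢᵃᵗ ⇒ x_2 = 0.807·78.589/66.5 = 0.954

Pdew = 78.589 kPa, x_2 = 0.954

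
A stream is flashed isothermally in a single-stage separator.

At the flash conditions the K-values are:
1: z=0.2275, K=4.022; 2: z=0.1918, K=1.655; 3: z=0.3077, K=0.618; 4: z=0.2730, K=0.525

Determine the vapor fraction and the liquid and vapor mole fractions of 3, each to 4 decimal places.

ψ = 0.6014, x_3 = 0.3995, y_3 = 0.2469

Material balance + equilibrium reduce to Σ zᵢ(Kᵢ−1)/(1+ψ(Kᵢ−1)) = 0.
g(0) = ΣzᵢKᵢ − 1 = 0.5659 and g(1) = 1 − Σzᵢ/Kᵢ = -0.1904, so a root lies in (0, 1).
Newton iteration, ψ⁰ = 0.5:
  ψ = 0.5000: g = 0.05308, g' = -0.5508 → ψ = 0.5964
  ψ = 0.5964: g = 0.00254, g' = -0.5023 → ψ = 0.6014
Converged at ψ = 0.6014.
Compositions from xᵢ = zᵢ/(1+ψ(Kᵢ−1)), yᵢ = Kᵢxᵢ:
  1: x = 0.0807, y = 0.3248
  2: x = 0.1376, y = 0.2277
  3: x = 0.3995, y = 0.2469
  4: x = 0.3822, y = 0.2006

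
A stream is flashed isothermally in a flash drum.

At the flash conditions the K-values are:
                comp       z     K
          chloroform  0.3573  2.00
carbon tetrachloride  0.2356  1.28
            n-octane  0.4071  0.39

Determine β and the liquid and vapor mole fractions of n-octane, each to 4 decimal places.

Newton–Raphson from β = 0.5:
  β = 0.5000: g = -0.06124, g' = -0.4866 → β = 0.3741
  β = 0.3741: g = -0.00204, g' = -0.4587 → β = 0.3697
Converged at β = 0.3697.
Compositions from xᵢ = zᵢ/(1+β(Kᵢ−1)), yᵢ = Kᵢxᵢ:
  chloroform: x = 0.2609, y = 0.5217
  carbon tetrachloride: x = 0.2135, y = 0.2733
  n-octane: x = 0.5256, y = 0.2050

β = 0.3697, x_n-octane = 0.5256, y_n-octane = 0.2050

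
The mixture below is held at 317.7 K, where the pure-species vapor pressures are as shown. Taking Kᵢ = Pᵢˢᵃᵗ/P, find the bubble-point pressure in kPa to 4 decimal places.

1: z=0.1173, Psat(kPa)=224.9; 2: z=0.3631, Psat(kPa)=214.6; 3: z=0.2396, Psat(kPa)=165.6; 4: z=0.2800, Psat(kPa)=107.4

Pbub = 174.0518 kPa

At the bubble point ψ → 0, so ΣzᵢKᵢ = 1 with Kᵢ = Pᵢˢᵃᵗ/P ⇒ P = ΣzᵢPᵢˢᵃᵗ.
P = 0.1173·224.9 + 0.3631·214.6 + 0.2396·165.6 + 0.2800·107.4 = 174.0518 kPa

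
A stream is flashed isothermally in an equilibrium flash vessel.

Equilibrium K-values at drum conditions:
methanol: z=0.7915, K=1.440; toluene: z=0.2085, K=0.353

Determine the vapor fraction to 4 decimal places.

ψ = 0.7495

Rachford–Rice: g(ψ) = Σ zᵢ(Kᵢ−1)/(1+ψ(Kᵢ−1)) = 0.
Check two-phase: ΣzᵢKᵢ = 1.2134 > 1 and Σzᵢ/Kᵢ = 1.1403 > 1, so g(0) = 0.2134 > 0 and g(1) = -0.1403 < 0.
Binary case is linear: z₁(K₁−1)(1+ψ(K₂−1)) + z₂(K₂−1)(1+ψ(K₁−1)) = 0
⇒ ψ = [z₁(K₁−1)+z₂(K₂−1)] / [−(K₁−1)(K₂−1)] = 0.21336/0.28468 = 0.7495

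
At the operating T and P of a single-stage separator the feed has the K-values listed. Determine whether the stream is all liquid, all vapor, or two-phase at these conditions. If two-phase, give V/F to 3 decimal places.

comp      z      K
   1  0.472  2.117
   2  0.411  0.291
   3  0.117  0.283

ΣzᵢKᵢ = 1.152; Σzᵢ/Kᵢ = 2.049.
Both exceed 1, so a two-phase solution exists.
Newton iteration, ψ⁰ = 0.5:
  ψ = 0.500: g = -0.2439, g' = -0.884 → ψ = 0.224
  ψ = 0.224: g = -0.0248, g' = -0.754 → ψ = 0.191
Converged at ψ = 0.191.

two-phase, V/F = 0.191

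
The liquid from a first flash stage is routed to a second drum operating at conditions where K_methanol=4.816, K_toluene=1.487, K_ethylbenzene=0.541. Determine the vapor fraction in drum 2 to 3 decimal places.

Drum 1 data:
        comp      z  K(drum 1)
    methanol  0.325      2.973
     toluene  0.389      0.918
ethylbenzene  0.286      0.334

Drum 1:
Let ψ₁ = V/F and solve Σ zᵢ(Kᵢ−1)/(1+ψ₁(Kᵢ−1)) = 0.
Feasibility: ΣzᵢKᵢ = 1.419, Σzᵢ/Kᵢ = 1.389 — both > 1, two phases present.
Newton–Raphson from ψ₁ = 0.5:
  ψ₁ = 0.500: g = 0.0040, g' = -0.609 → ψ₁ = 0.507
Converged at ψ₁ = 0.507.
Drum-1 compositions:
  methanol: x = 0.163, y = 0.483
  toluene: x = 0.406, y = 0.373
  ethylbenzene: x = 0.432, y = 0.144
Drum-2 feed = drum-1 liquid: z₂ = (0.1626, 0.4059, 0.4316).
Drum 2:
Material balance + equilibrium reduce to Σ zᵢ(Kᵢ−1)/(1+ψ₂(Kᵢ−1)) = 0.
g(0) = ΣzᵢKᵢ − 1 = 0.620 and g(1) = 1 − Σzᵢ/Kᵢ = -0.104, so a root lies in (0, 1).
Newton iteration, ψ₂⁰ = 0.34:
  ψ₂ = 0.340: g = 0.2048, g' = -0.647 → ψ₂ = 0.657
  ψ₂ = 0.657: g = 0.0431, g' = -0.434 → ψ₂ = 0.756
  ψ₂ = 0.756: g = 0.0008, g' = -0.422 → ψ₂ = 0.758
Converged at ψ₂ = 0.758.
  methanol: x = 0.042, y = 0.201
  toluene: x = 0.296, y = 0.441
  ethylbenzene: x = 0.662, y = 0.358

V/F (drum 2) = 0.758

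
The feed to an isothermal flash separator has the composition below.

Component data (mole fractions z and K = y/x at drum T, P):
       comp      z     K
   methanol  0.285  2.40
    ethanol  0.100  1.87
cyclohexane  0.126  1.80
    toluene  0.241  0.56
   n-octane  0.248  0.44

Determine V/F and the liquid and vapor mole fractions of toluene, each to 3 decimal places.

V/F = 0.578, x_toluene = 0.323, y_toluene = 0.181

Newton–Raphson from V/F = 0.5:
  V/F = 0.500: g = 0.0385, g' = -0.498 → V/F = 0.577
  V/F = 0.577: g = 0.0001, g' = -0.496 → V/F = 0.578
Converged at V/F = 0.578.
Compositions from xᵢ = zᵢ/(1+V/F(Kᵢ−1)), yᵢ = Kᵢxᵢ:
  methanol: x = 0.158, y = 0.378
  ethanol: x = 0.067, y = 0.124
  cyclohexane: x = 0.086, y = 0.155
  toluene: x = 0.323, y = 0.181
  n-octane: x = 0.367, y = 0.161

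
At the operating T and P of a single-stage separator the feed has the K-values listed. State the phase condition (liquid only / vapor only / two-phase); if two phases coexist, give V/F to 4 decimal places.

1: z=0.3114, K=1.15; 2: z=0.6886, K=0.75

ΣzᵢKᵢ = 0.8746; Σzᵢ/Kᵢ = 1.1889.
Since ΣzᵢKᵢ < 1 the mixture is below its bubble point — single liquid phase.

liquid only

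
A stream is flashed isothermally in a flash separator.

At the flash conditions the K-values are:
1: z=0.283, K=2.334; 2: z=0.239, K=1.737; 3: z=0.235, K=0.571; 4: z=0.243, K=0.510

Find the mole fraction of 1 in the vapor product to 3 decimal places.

Newton–Raphson from ψ = 0.45:
  ψ = 0.450: g = 0.0905, g' = -0.432 → ψ = 0.659
  ψ = 0.659: g = 0.0029, g' = -0.413 → ψ = 0.666
Converged at ψ = 0.666.
Compositions from xᵢ = zᵢ/(1+ψ(Kᵢ−1)), yᵢ = Kᵢxᵢ:
  1: x = 0.150, y = 0.350
  2: x = 0.160, y = 0.278
  3: x = 0.329, y = 0.188
  4: x = 0.361, y = 0.184

y_1 = 0.350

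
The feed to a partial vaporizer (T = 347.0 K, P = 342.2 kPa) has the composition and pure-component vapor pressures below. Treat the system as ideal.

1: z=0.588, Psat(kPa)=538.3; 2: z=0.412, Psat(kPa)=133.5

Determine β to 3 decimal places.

β = 0.245

Raoult's law: Kᵢ = Pᵢˢᵃᵗ/P = Pᵢˢᵃᵗ/342.2.
  K_1 = 538.3/342.2 = 1.57306, K_2 = 133.5/342.2 = 0.39012
Let β = V/F and solve Σ zᵢ(Kᵢ−1)/(1+β(Kᵢ−1)) = 0.
Check two-phase: ΣzᵢKᵢ = 1.086 > 1 and Σzᵢ/Kᵢ = 1.430 > 1, so g(0) = 0.086 > 0 and g(1) = -0.430 < 0.
Newton iteration, β⁰ = 0.38:
  β = 0.380: g = -0.0504, g' = -0.390 → β = 0.251
  β = 0.251: g = -0.0020, g' = -0.361 → β = 0.245
Converged at β = 0.245.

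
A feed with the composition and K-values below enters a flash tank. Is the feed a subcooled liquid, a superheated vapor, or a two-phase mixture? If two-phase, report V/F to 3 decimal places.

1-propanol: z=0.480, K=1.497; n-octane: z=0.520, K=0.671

two-phase, V/F = 0.413

ΣzᵢKᵢ = 1.067; Σzᵢ/Kᵢ = 1.096.
Both exceed 1, so a two-phase solution exists.
Binary case is linear: z₁(K₁−1)(1+ψ(K₂−1)) + z₂(K₂−1)(1+ψ(K₁−1)) = 0
⇒ ψ = [z₁(K₁−1)+z₂(K₂−1)] / [−(K₁−1)(K₂−1)] = 0.0675/0.1635 = 0.413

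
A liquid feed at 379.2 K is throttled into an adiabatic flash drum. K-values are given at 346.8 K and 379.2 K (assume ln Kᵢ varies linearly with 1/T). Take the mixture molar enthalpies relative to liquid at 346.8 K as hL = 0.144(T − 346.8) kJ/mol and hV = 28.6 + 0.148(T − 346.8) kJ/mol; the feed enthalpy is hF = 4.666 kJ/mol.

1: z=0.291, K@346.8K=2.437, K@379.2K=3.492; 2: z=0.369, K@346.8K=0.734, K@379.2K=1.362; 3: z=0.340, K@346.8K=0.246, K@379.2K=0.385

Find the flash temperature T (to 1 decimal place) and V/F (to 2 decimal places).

Adiabatic flash: solve Rachford–Rice at each trial T, then check hF = ψ·hV(T) + (1−ψ)·hL(T).
  T = 346.8 K: K = (2.437, 0.734, 0.246), RR gives ψ = 0.083, H_out = 2.364 kJ/mol
  T = 379.2 K: K = (3.492, 1.362, 0.385), RR gives ψ = 0.705, H_out = 24.933 kJ/mol
  T = 363.0 K: K = (2.941, 1.014, 0.311), RR gives ψ = 0.399, H_out = 13.776 kJ/mol
  T = 354.9 K: K = (2.683, 0.866, 0.277), RR gives ψ = 0.241, H_out = 8.053 kJ/mol
  T = 350.9 K: K = (2.560, 0.799, 0.262), RR gives ψ = 0.163, H_out = 5.242 kJ/mol
  T = 348.9 K: K = (2.500, 0.767, 0.254), RR gives ψ = 0.124, H_out = 3.840 kJ/mol
Linear interpolation between T = 348.9 (H_out = 3.840) and T = 350.9 (H_out = 5.242) on hF = 4.666 gives T ≈ 350.1 K, at which ψ = 0.15.

T = 350.1 K, V/F = 0.15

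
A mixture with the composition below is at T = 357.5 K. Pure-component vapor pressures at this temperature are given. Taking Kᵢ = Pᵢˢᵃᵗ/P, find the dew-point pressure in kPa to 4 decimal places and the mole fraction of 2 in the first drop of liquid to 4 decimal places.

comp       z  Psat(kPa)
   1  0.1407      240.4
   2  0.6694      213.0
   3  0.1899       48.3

At the dew point ψ → 1, so Σzᵢ/Kᵢ = 1 with Kᵢ = Pᵢˢᵃᵗ/P ⇒ 1/P = Σzᵢ/Pᵢˢᵃᵗ.
1/P = 0.1407/240.4 + 0.6694/213.0 + 0.1899/48.3 = 0.0076597 ⇒ P = 130.5538 kPa
xᵢ = zᵢP/Pᵢˢᵃᵗ ⇒ x_2 = 0.6694·130.5538/213.0 = 0.4103

Pdew = 130.5538 kPa, x_2 = 0.4103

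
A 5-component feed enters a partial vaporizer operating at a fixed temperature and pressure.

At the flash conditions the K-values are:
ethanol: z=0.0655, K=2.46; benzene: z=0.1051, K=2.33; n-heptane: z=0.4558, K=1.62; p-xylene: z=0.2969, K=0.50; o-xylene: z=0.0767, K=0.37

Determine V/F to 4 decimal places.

Rachford–Rice: g(V/F) = Σ zᵢ(Kᵢ−1)/(1+V/F(Kᵢ−1)) = 0.
Check two-phase: ΣzᵢKᵢ = 1.3212 > 1 and Σzᵢ/Kᵢ = 1.1542 > 1, so g(0) = 0.3212 > 0 and g(1) = -0.1542 < 0.
Newton–Raphson from V/F = 0.65:
  V/F = 0.6500: g = 0.02370, g' = -0.4295 → V/F = 0.7052
  V/F = 0.7052: g = -0.00038, g' = -0.4439 → V/F = 0.7043
Converged at V/F = 0.7043.

V/F = 0.7043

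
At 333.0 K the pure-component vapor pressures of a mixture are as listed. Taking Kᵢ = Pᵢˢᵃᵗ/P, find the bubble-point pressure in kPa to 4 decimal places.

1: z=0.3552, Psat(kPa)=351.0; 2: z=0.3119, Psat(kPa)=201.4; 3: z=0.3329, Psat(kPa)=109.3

Pbub = 223.8778 kPa

At the bubble point ψ → 0, so ΣzᵢKᵢ = 1 with Kᵢ = Pᵢˢᵃᵗ/P ⇒ P = ΣzᵢPᵢˢᵃᵗ.
P = 0.3552·351.0 + 0.3119·201.4 + 0.3329·109.3 = 223.8778 kPa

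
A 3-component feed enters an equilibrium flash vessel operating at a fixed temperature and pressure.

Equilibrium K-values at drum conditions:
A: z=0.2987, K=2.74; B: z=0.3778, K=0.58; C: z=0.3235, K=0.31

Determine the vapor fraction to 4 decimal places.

Newton iteration, ψ⁰ = 0.5:
  ψ = 0.5000: g = -0.26371, g' = -0.7244 → ψ = 0.1360
  ψ = 0.1360: g = 0.00570, g' = -0.8539 → ψ = 0.1426
  ψ = 0.1426: g = 0.00003, g' = -0.8454 → ψ = 0.1427
Converged at ψ = 0.1427.

ψ = 0.1427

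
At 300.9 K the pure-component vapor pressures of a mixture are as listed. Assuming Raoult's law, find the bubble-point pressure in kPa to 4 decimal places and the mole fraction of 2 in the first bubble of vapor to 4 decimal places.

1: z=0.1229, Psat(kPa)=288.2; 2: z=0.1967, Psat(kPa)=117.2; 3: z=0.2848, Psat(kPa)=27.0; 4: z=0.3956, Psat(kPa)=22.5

At the bubble point ψ → 0, so ΣzᵢKᵢ = 1 with Kᵢ = Pᵢˢᵃᵗ/P ⇒ P = ΣzᵢPᵢˢᵃᵗ.
P = 0.1229·288.2 + 0.1967·117.2 + 0.2848·27.0 + 0.3956·22.5 = 75.0636 kPa
yᵢ = zᵢPᵢˢᵃᵗ/P ⇒ y_2 = 0.1967·117.2/75.0636 = 0.3071

Pbub = 75.0636 kPa, y_2 = 0.3071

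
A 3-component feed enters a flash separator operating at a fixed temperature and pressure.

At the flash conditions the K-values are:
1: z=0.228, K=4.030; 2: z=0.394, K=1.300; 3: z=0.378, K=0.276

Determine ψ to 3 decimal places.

Newton iteration, ψ⁰ = 0.34:
  ψ = 0.340: g = 0.0845, g' = -0.886 → ψ = 0.435
  ψ = 0.435: g = 0.0028, g' = -0.839 → ψ = 0.439
Converged at ψ = 0.439.

ψ = 0.439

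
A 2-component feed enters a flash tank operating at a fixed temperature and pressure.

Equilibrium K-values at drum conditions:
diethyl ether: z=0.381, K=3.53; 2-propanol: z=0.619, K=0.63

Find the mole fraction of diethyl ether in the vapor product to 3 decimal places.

Let β = V/F and solve Σ zᵢ(Kᵢ−1)/(1+β(Kᵢ−1)) = 0.
g(0) = ΣzᵢKᵢ − 1 = 0.735 and g(1) = 1 − Σzᵢ/Kᵢ = -0.090, so a root lies in (0, 1).
Iterate (Newton) starting at β = 0.5:
  β = 0.500: g = 0.1446, g' = -0.603 → β = 0.740
  β = 0.740: g = 0.0203, g' = -0.456 → β = 0.784
  β = 0.784: g = 0.0003, g' = -0.442 → β = 0.785
Converged at β = 0.785.
Compositions from xᵢ = zᵢ/(1+β(Kᵢ−1)), yᵢ = Kᵢxᵢ:
  diethyl ether: x = 0.128, y = 0.450
  2-propanol: x = 0.872, y = 0.550

y_diethyl ether = 0.450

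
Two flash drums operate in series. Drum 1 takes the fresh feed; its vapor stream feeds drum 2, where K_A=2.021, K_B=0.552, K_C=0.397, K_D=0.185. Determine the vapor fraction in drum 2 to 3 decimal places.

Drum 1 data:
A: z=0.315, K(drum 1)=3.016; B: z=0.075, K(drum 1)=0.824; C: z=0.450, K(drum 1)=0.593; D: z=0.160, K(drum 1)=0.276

V/F (drum 2) = 0.497

Drum 1:
Let ψ₁ = V/F and solve Σ zᵢ(Kᵢ−1)/(1+ψ₁(Kᵢ−1)) = 0.
g(0) = ΣzᵢKᵢ − 1 = 0.323 and g(1) = 1 − Σzᵢ/Kᵢ = -0.534, so a root lies in (0, 1).
Newton iteration, ψ₁⁰ = 0.58:
  ψ₁ = 0.580: g = -0.1614, g' = -0.652 → ψ₁ = 0.332
  ψ₁ = 0.332: g = 0.0018, g' = -0.707 → ψ₁ = 0.335
Converged at ψ₁ = 0.335.
Drum-1 compositions:
  A: x = 0.188, y = 0.567
  B: x = 0.080, y = 0.066
  C: x = 0.521, y = 0.309
  D: x = 0.211, y = 0.058
Drum-2 feed = drum-1 vapor: z₂ = (0.5670, 0.0657, 0.3090, 0.0583).
Drum 2:
Rachford–Rice: g(ψ₂) = Σ zᵢ(Kᵢ−1)/(1+ψ₂(Kᵢ−1)) = 0.
Feasibility: ΣzᵢKᵢ = 1.316, Σzᵢ/Kᵢ = 1.493 — both > 1, two phases present.
Newton–Raphson from ψ₂ = 0.44:
  ψ₂ = 0.440: g = 0.0352, g' = -0.604 → ψ₂ = 0.498
  ψ₂ = 0.498: g = -0.0004, g' = -0.621 → ψ₂ = 0.497
Converged at ψ₂ = 0.497.
  A: x = 0.376, y = 0.760
  B: x = 0.085, y = 0.047
  C: x = 0.441, y = 0.175
  D: x = 0.098, y = 0.018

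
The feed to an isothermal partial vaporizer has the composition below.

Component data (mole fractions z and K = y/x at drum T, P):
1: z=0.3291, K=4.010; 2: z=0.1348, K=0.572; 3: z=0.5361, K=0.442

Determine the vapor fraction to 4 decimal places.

Let ψ = V/F and solve Σ zᵢ(Kᵢ−1)/(1+ψ(Kᵢ−1)) = 0.
Check two-phase: ΣzᵢKᵢ = 1.6338 > 1 and Σzᵢ/Kᵢ = 1.5306 > 1, so g(0) = 0.6338 > 0 and g(1) = -0.5306 < 0.
Newton iteration, ψ⁰ = 0.47:
  ψ = 0.4700: g = -0.06748, g' = -0.8568 → ψ = 0.3912
  ψ = 0.3912: g = 0.00290, g' = -0.9376 → ψ = 0.3943
Converged at ψ = 0.3943.

ψ = 0.3943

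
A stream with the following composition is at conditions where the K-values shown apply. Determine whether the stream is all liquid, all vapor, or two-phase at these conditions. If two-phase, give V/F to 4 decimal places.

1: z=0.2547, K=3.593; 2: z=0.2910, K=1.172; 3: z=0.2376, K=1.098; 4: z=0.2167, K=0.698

all vapor

ΣzᵢKᵢ = 1.6683; Σzᵢ/Kᵢ = 0.8460.
Since Σzᵢ/Kᵢ < 1 the mixture is above its dew point — single vapor phase.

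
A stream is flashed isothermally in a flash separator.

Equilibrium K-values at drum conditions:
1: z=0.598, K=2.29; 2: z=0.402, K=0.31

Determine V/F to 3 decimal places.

V/F = 0.555

Binary case is linear: z₁(K₁−1)(1+V/F(K₂−1)) + z₂(K₂−1)(1+V/F(K₁−1)) = 0
⇒ V/F = [z₁(K₁−1)+z₂(K₂−1)] / [−(K₁−1)(K₂−1)] = 0.4940/0.8901 = 0.555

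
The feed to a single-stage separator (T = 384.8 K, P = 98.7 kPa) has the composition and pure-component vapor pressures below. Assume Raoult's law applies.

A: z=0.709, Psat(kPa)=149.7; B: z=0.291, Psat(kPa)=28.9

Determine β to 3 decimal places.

β = 0.439

Raoult's law: Kᵢ = Pᵢˢᵃᵗ/P = Pᵢˢᵃᵗ/98.7.
  K_A = 149.7/98.7 = 1.51672, K_B = 28.9/98.7 = 0.29281
Binary case is linear: z₁(K₁−1)(1+β(K₂−1)) + z₂(K₂−1)(1+β(K₁−1)) = 0
⇒ β = [z₁(K₁−1)+z₂(K₂−1)] / [−(K₁−1)(K₂−1)] = 0.1606/0.3654 = 0.439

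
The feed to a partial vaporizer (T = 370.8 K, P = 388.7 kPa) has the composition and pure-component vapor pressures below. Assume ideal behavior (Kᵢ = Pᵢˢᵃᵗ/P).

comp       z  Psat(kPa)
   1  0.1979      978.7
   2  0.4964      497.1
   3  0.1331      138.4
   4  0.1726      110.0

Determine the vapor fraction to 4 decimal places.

Raoult's law: Kᵢ = Pᵢˢᵃᵗ/P = Pᵢˢᵃᵗ/388.7.
  K_1 = 978.7/388.7 = 2.517880, K_2 = 497.1/388.7 = 1.278878, K_3 = 138.4/388.7 = 0.356059, K_4 = 110.0/388.7 = 0.282995
Material balance + equilibrium reduce to Σ zᵢ(Kᵢ−1)/(1+ψ(Kᵢ−1)) = 0.
g(0) = ΣzᵢKᵢ − 1 = 0.2294 and g(1) = 1 − Σzᵢ/Kᵢ = -0.4505, so a root lies in (0, 1).
Newton iteration, ψ⁰ = 0.5:
  ψ = 0.5000: g = -0.02705, g' = -0.5128 → ψ = 0.4472
  ψ = 0.4472: g = -0.00054, g' = -0.4934 → ψ = 0.4461
Converged at ψ = 0.4461.

ψ = 0.4461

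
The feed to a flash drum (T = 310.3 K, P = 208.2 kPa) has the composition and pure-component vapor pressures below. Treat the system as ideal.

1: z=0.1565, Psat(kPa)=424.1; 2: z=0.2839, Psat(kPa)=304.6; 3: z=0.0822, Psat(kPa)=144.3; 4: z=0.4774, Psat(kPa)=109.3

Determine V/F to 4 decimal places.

Raoult's law: Kᵢ = Pᵢˢᵃᵗ/P = Pᵢˢᵃᵗ/208.2.
  K_1 = 424.1/208.2 = 2.036984, K_2 = 304.6/208.2 = 1.463016, K_3 = 144.3/208.2 = 0.693084, K_4 = 109.3/208.2 = 0.524976
Rachford–Rice: g(V/F) = Σ zᵢ(Kᵢ−1)/(1+V/F(Kᵢ−1)) = 0.
Check two-phase: ΣzᵢKᵢ = 1.0417 > 1 and Σzᵢ/Kᵢ = 1.2989 > 1, so g(0) = 0.0417 > 0 and g(1) = -0.2989 < 0.
Newton iteration, V/F⁰ = 0.5:
  V/F = 0.5000: g = -0.11360, g' = -0.3092 → V/F = 0.1326
  V/F = 0.1326: g = -0.00180, g' = -0.3152 → V/F = 0.1269
Converged at V/F = 0.1269.

V/F = 0.1269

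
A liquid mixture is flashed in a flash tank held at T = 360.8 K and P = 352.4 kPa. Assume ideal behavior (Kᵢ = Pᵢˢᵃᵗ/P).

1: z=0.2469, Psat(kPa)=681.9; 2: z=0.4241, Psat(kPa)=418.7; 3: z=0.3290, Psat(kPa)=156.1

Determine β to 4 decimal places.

Raoult's law: Kᵢ = Pᵢˢᵃᵗ/P = Pᵢˢᵃᵗ/352.4.
  K_1 = 681.9/352.4 = 1.935017, K_2 = 418.7/352.4 = 1.188138, K_3 = 156.1/352.4 = 0.442963
Newton iteration, β⁰ = 0.5:
  β = 0.5000: g = -0.02377, g' = -0.3089 → β = 0.4230
  β = 0.4230: g = -0.00044, g' = -0.2984 → β = 0.4216
Converged at β = 0.4216.

β = 0.4216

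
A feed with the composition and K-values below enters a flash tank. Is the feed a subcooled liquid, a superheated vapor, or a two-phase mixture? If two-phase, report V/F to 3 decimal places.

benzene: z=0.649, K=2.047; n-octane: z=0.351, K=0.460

ΣzᵢKᵢ = 1.490; Σzᵢ/Kᵢ = 1.080.
Both exceed 1, so a two-phase solution exists.
Binary case is linear: z₁(K₁−1)(1+ψ(K₂−1)) + z₂(K₂−1)(1+ψ(K₁−1)) = 0
⇒ ψ = [z₁(K₁−1)+z₂(K₂−1)] / [−(K₁−1)(K₂−1)] = 0.4900/0.5654 = 0.867

two-phase, V/F = 0.867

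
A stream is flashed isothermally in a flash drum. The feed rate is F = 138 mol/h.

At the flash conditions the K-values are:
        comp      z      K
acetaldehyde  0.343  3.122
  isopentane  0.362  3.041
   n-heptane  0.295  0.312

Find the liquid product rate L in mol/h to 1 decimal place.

Newton–Raphson from β = 0.37:
  β = 0.370: g = 0.5564, g' = -1.225 → β = 0.824
  β = 0.824: g = 0.0716, g' = -1.159 → β = 0.886
  β = 0.886: g = -0.0039, g' = -1.293 → β = 0.883
Converged at β = 0.883.
Then V = β·F = 0.8829·138 = 121.8 mol/h and L = F − V = 16.2 mol/h.

L = 16.2 mol/h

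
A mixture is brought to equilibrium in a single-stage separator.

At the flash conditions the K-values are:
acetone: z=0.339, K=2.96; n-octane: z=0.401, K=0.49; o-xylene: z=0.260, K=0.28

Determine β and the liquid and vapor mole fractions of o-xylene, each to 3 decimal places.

Let β = V/F and solve Σ zᵢ(Kᵢ−1)/(1+β(Kᵢ−1)) = 0.
Feasibility: ΣzᵢKᵢ = 1.273, Σzᵢ/Kᵢ = 1.861 — both > 1, two phases present.
Newton–Raphson from β = 0.5:
  β = 0.500: g = -0.2314, g' = -0.849 → β = 0.227
  β = 0.227: g = 0.0044, g' = -0.949 → β = 0.232
Converged at β = 0.232.
Compositions from xᵢ = zᵢ/(1+β(Kᵢ−1)), yᵢ = Kᵢxᵢ:
  acetone: x = 0.233, y = 0.690
  n-octane: x = 0.455, y = 0.223
  o-xylene: x = 0.312, y = 0.087

β = 0.232, x_o-xylene = 0.312, y_o-xylene = 0.087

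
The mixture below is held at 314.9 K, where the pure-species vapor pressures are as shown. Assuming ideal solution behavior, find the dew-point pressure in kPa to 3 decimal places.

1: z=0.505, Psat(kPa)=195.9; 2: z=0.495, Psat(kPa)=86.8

At the dew point ψ → 1, so Σzᵢ/Kᵢ = 1 with Kᵢ = Pᵢˢᵃᵗ/P ⇒ 1/P = Σzᵢ/Pᵢˢᵃᵗ.
1/P = 0.505/195.9 + 0.495/86.8 = 0.008281 ⇒ P = 120.764 kPa

Pdew = 120.764 kPa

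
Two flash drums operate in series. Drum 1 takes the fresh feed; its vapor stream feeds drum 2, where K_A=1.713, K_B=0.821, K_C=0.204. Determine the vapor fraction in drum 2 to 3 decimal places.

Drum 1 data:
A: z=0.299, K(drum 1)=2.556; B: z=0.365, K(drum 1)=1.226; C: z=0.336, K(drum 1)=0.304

V/F (drum 2) = 0.378

Drum 1:
Material balance + equilibrium reduce to Σ zᵢ(Kᵢ−1)/(1+ψ₁(Kᵢ−1)) = 0.
Check two-phase: ΣzᵢKᵢ = 1.314 > 1 and Σzᵢ/Kᵢ = 1.520 > 1, so g(0) = 0.314 > 0 and g(1) = -0.520 < 0.
Iterate (Newton) starting at ψ₁ = 0.41:
  ψ₁ = 0.410: g = 0.0323, g' = -0.604 → ψ₁ = 0.463
Converged at ψ₁ = 0.463.
Drum-1 compositions:
  A: x = 0.174, y = 0.444
  B: x = 0.330, y = 0.405
  C: x = 0.496, y = 0.151
Drum-2 feed = drum-1 vapor: z₂ = (0.4442, 0.4051, 0.1507).
Drum 2:
Rachford–Rice: g(ψ₂) = Σ zᵢ(Kᵢ−1)/(1+ψ₂(Kᵢ−1)) = 0.
g(0) = ΣzᵢKᵢ − 1 = 0.124 and g(1) = 1 − Σzᵢ/Kᵢ = -0.492, so a root lies in (0, 1).
Newton iteration, ψ₂⁰ = 0.5:
  ψ₂ = 0.500: g = -0.0455, g' = -0.402 → ψ₂ = 0.387
  ψ₂ = 0.387: g = -0.0030, g' = -0.353 → ψ₂ = 0.378
Converged at ψ₂ = 0.378.
  A: x = 0.350, y = 0.599
  B: x = 0.435, y = 0.357
  C: x = 0.216, y = 0.044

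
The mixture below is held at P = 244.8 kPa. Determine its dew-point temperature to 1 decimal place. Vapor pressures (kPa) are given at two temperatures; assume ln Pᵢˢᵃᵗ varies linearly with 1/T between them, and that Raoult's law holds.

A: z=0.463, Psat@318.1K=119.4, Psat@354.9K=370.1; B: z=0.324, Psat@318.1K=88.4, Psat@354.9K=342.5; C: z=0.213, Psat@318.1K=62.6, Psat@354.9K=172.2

Dew-point temperature: Σzᵢ·P/Pᵢˢᵃᵗ(T) = 1. Interpolate ln Pᵢˢᵃᵗ = aᵢ + bᵢ/T.
  T = 318.1 K: ΣzᵢP/Pᵢˢᵃᵗ = 2.6794
  T = 354.9 K: ΣzᵢP/Pᵢˢᵃᵗ = 0.8406
  T = 336.5 K: ΣzᵢP/Pᵢˢᵃᵗ = 1.4505
  T = 345.7 K: ΣzᵢP/Pᵢˢᵃᵗ = 1.0957
  T = 350.3 K: ΣzᵢP/Pᵢˢᵃᵗ = 0.9579
  T = 348.0 K: ΣzᵢP/Pᵢˢᵃᵗ = 1.0240
Interpolating between 348.0 K and 350.3 K gives T ≈ 348.8 K.

T = 348.8 K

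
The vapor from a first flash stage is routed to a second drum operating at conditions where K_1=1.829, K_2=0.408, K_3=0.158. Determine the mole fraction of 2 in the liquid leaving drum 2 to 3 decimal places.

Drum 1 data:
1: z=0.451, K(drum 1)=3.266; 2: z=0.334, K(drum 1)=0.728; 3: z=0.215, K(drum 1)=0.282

Drum 1:
Material balance + equilibrium reduce to Σ zᵢ(Kᵢ−1)/(1+ψ₁(Kᵢ−1)) = 0.
Check two-phase: ΣzᵢKᵢ = 1.777 > 1 and Σzᵢ/Kᵢ = 1.359 > 1, so g(0) = 0.777 > 0 and g(1) = -0.359 < 0.
Iterate (Newton) starting at ψ₁ = 0.42:
  ψ₁ = 0.420: g = 0.2000, g' = -0.867 → ψ₁ = 0.651
  ψ₁ = 0.651: g = 0.0128, g' = -0.805 → ψ₁ = 0.667
Converged at ψ₁ = 0.667.
Drum-1 compositions:
  1: x = 0.180, y = 0.587
  2: x = 0.408, y = 0.297
  3: x = 0.412, y = 0.116
Drum-2 feed = drum-1 vapor: z₂ = (0.5867, 0.2970, 0.1163).
Drum 2:
Newton iteration, ψ₂⁰ = 0.68:
  ψ₂ = 0.680: g = -0.2123, g' = -0.908 → ψ₂ = 0.446
  ψ₂ = 0.446: g = -0.0407, g' = -0.619 → ψ₂ = 0.380
  ψ₂ = 0.380: g = -0.0012, g' = -0.585 → ψ₂ = 0.378
Converged at ψ₂ = 0.378.
  1: x = 0.447, y = 0.817
  2: x = 0.383, y = 0.156
  3: x = 0.171, y = 0.027

x_2 (drum 2) = 0.383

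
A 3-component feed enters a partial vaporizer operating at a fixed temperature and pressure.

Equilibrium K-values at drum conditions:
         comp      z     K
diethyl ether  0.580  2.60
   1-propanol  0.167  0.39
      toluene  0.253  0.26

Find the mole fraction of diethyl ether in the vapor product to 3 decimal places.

y_diethyl ether = 0.785

Material balance + equilibrium reduce to Σ zᵢ(Kᵢ−1)/(1+β(Kᵢ−1)) = 0.
g(0) = ΣzᵢKᵢ − 1 = 0.639 and g(1) = 1 − Σzᵢ/Kᵢ = -0.624, so a root lies in (0, 1).
Newton iteration, β⁰ = 0.5:
  β = 0.500: g = 0.0718, g' = -0.936 → β = 0.577
  β = 0.577: g = -0.0011, g' = -0.971 → β = 0.576
Converged at β = 0.576.
Compositions from xᵢ = zᵢ/(1+β(Kᵢ−1)), yᵢ = Kᵢxᵢ:
  diethyl ether: x = 0.302, y = 0.785
  1-propanol: x = 0.257, y = 0.100
  toluene: x = 0.441, y = 0.115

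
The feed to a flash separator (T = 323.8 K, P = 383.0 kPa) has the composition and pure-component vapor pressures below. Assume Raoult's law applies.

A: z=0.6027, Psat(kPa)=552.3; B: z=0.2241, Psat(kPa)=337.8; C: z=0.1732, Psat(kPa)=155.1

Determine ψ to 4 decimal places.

ψ = 0.6920

Raoult's law: Kᵢ = Pᵢˢᵃᵗ/P = Pᵢˢᵃᵗ/383.0.
  K_A = 552.3/383.0 = 1.442037, K_B = 337.8/383.0 = 0.881984, K_C = 155.1/383.0 = 0.404961
Iterate (Newton) starting at ψ = 0.5:
  ψ = 0.5000: g = 0.04338, g' = -0.2068 → ψ = 0.7098
  ψ = 0.7098: g = -0.00448, g' = -0.2557 → ψ = 0.6922
  ψ = 0.6922: g = -0.00005, g' = -0.2501 → ψ = 0.6920
Converged at ψ = 0.6920.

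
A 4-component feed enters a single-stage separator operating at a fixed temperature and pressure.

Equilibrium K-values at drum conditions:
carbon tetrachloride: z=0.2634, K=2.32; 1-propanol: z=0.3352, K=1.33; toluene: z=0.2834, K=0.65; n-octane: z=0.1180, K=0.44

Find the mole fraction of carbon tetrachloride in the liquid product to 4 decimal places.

Material balance + equilibrium reduce to Σ zᵢ(Kᵢ−1)/(1+ψ(Kᵢ−1)) = 0.
g(0) = ΣzᵢKᵢ − 1 = 0.2930 and g(1) = 1 − Σzᵢ/Kᵢ = -0.0697, so a root lies in (0, 1).
Newton iteration, ψ⁰ = 0.5:
  ψ = 0.5000: g = 0.09239, g' = -0.3158 → ψ = 0.7925
  ψ = 0.7925: g = 0.00153, g' = -0.3187 → ψ = 0.7973
Converged at ψ = 0.7973.
Compositions from xᵢ = zᵢ/(1+ψ(Kᵢ−1)), yᵢ = Kᵢxᵢ:
  carbon tetrachloride: x = 0.1283, y = 0.2977
  1-propanol: x = 0.2654, y = 0.3529
  toluene: x = 0.3931, y = 0.2555
  n-octane: x = 0.2132, y = 0.0938

x_carbon tetrachloride = 0.1283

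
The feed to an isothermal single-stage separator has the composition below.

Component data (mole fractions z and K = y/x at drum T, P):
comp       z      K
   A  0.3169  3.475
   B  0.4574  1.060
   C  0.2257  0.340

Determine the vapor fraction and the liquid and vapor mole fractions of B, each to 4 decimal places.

Rachford–Rice: g(ψ) = Σ zᵢ(Kᵢ−1)/(1+ψ(Kᵢ−1)) = 0.
Feasibility: ΣzᵢKᵢ = 1.6628, Σzᵢ/Kᵢ = 1.1865 — both > 1, two phases present.
Iterate (Newton) starting at ψ = 0.3:
  ψ = 0.3000: g = 0.29134, g' = -0.7938 → ψ = 0.6670
  ψ = 0.6670: g = 0.05614, g' = -0.5915 → ψ = 0.7619
  ψ = 0.7619: g = -0.00162, g' = -0.6324 → ψ = 0.7594
Converged at ψ = 0.7594.
Compositions from xᵢ = zᵢ/(1+ψ(Kᵢ−1)), yᵢ = Kᵢxᵢ:
  A: x = 0.1101, y = 0.3824
  B: x = 0.4375, y = 0.4637
  C: x = 0.4525, y = 0.1538

ψ = 0.7594, x_B = 0.4375, y_B = 0.4637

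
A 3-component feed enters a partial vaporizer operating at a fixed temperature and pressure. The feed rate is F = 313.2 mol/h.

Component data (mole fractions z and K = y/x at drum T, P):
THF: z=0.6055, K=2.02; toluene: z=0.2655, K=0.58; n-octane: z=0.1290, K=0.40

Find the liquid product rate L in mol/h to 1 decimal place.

L = 47.4 mol/h

Rachford–Rice: g(V/F) = Σ zᵢ(Kᵢ−1)/(1+V/F(Kᵢ−1)) = 0.
Check two-phase: ΣzᵢKᵢ = 1.4287 > 1 and Σzᵢ/Kᵢ = 1.0800 > 1, so g(0) = 0.4287 > 0 and g(1) = -0.0800 < 0.
Newton–Raphson from V/F = 0.5:
  V/F = 0.5000: g = 0.15729, g' = -0.4461 → V/F = 0.8526
  V/F = 0.8526: g = -0.00184, g' = -0.4885 → V/F = 0.8488
Converged at V/F = 0.8488.
Then V = V/F·F = 0.8488·313.2 = 265.8 mol/h and L = F − V = 47.4 mol/h.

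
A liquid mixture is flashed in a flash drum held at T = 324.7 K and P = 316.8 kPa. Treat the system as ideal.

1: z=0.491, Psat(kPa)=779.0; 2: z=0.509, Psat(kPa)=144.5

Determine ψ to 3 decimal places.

ψ = 0.554

Raoult's law: Kᵢ = Pᵢˢᵃᵗ/P = Pᵢˢᵃᵗ/316.8.
  K_1 = 779.0/316.8 = 2.45896, K_2 = 144.5/316.8 = 0.45612
Rachford–Rice: g(ψ) = Σ zᵢ(Kᵢ−1)/(1+ψ(Kᵢ−1)) = 0.
Feasibility: ΣzᵢKᵢ = 1.440, Σzᵢ/Kᵢ = 1.316 — both > 1, two phases present.
Binary case is linear: z₁(K₁−1)(1+ψ(K₂−1)) + z₂(K₂−1)(1+ψ(K₁−1)) = 0
⇒ ψ = [z₁(K₁−1)+z₂(K₂−1)] / [−(K₁−1)(K₂−1)] = 0.4395/0.7935 = 0.554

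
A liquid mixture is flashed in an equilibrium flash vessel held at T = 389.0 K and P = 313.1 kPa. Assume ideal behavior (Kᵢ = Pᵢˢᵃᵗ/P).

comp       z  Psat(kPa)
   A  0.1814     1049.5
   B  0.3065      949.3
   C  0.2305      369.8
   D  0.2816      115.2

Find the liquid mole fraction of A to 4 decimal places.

Raoult's law: Kᵢ = Pᵢˢᵃᵗ/P = Pᵢˢᵃᵗ/313.1.
  K_A = 1049.5/313.1 = 3.351964, K_B = 949.3/313.1 = 3.031939, K_C = 369.8/313.1 = 1.181092, K_D = 115.2/313.1 = 0.367934
Rachford–Rice: g(ψ) = Σ zᵢ(Kᵢ−1)/(1+ψ(Kᵢ−1)) = 0.
Check two-phase: ΣzᵢKᵢ = 1.9132 > 1 and Σzᵢ/Kᵢ = 1.1157 > 1, so g(0) = 0.9132 > 0 and g(1) = -0.1157 < 0.
Newton iteration, ψ⁰ = 0.5:
  ψ = 0.5000: g = 0.28304, g' = -0.7701 → ψ = 0.8675
  ψ = 0.8675: g = 0.00775, g' = -0.8315 → ψ = 0.8768
Converged at ψ = 0.8768.
Compositions from xᵢ = zᵢ/(1+ψ(Kᵢ−1)), yᵢ = Kᵢxᵢ:
  A: x = 0.0592, y = 0.1986
  B: x = 0.1102, y = 0.3341
  C: x = 0.1989, y = 0.2349
  D: x = 0.6317, y = 0.2324

x_A = 0.0592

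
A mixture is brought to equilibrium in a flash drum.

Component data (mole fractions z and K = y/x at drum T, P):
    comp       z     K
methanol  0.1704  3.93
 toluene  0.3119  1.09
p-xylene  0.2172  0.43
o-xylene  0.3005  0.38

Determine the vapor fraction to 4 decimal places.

Newton–Raphson from ψ = 0.5:
  ψ = 0.5000: g = -0.21376, g' = -0.6237 → ψ = 0.1573
  ψ = 0.1573: g = 0.02701, g' = -0.9149 → ψ = 0.1868
  ψ = 0.1868: g = 0.00100, g' = -0.8496 → ψ = 0.1880
Converged at ψ = 0.1880.

ψ = 0.1880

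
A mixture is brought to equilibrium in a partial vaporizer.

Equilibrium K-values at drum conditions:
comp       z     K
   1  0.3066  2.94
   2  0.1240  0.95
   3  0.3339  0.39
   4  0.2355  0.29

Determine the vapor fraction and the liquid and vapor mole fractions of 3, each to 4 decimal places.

ψ = 0.1950, x_3 = 0.3790, y_3 = 0.1478

Rachford–Rice: g(ψ) = Σ zᵢ(Kᵢ−1)/(1+ψ(Kᵢ−1)) = 0.
Check two-phase: ΣzᵢKᵢ = 1.2177 > 1 and Σzᵢ/Kᵢ = 1.9030 > 1, so g(0) = 0.2177 > 0 and g(1) = -0.9030 < 0.
Newton–Raphson from ψ = 0.5:
  ψ = 0.5000: g = -0.25672, g' = -0.8402 → ψ = 0.1945
  ψ = 0.1945: g = 0.00053, g' = -0.9284 → ψ = 0.1950
Converged at ψ = 0.1950.
Compositions from xᵢ = zᵢ/(1+ψ(Kᵢ−1)), yᵢ = Kᵢxᵢ:
  1: x = 0.2224, y = 0.6540
  2: x = 0.1252, y = 0.1190
  3: x = 0.3790, y = 0.1478
  4: x = 0.2734, y = 0.0793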